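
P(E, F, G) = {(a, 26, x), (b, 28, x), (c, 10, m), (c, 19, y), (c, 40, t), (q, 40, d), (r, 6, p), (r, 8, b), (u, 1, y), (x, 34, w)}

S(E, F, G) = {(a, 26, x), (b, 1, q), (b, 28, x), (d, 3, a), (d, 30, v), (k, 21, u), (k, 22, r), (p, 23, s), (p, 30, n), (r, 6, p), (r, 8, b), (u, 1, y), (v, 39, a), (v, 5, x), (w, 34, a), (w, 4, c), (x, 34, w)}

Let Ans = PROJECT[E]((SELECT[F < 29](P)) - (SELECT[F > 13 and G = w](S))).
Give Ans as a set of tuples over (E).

{a, b, c, r, u}

Apply σ_{F < 29}; surviving tuples: {(a, 26, x), (b, 28, x), (c, 10, m), (c, 19, y), (r, 6, p), (r, 8, b), (u, 1, y)}
Apply σ_{F > 13 and G = w}; surviving tuples: {(x, 34, w)}
Taking the difference: {(a, 26, x), (b, 28, x), (c, 10, m), (c, 19, y), (r, 6, p), (r, 8, b), (u, 1, y)}
Projecting to E (2 duplicate(s) eliminated): {a, b, c, r, u}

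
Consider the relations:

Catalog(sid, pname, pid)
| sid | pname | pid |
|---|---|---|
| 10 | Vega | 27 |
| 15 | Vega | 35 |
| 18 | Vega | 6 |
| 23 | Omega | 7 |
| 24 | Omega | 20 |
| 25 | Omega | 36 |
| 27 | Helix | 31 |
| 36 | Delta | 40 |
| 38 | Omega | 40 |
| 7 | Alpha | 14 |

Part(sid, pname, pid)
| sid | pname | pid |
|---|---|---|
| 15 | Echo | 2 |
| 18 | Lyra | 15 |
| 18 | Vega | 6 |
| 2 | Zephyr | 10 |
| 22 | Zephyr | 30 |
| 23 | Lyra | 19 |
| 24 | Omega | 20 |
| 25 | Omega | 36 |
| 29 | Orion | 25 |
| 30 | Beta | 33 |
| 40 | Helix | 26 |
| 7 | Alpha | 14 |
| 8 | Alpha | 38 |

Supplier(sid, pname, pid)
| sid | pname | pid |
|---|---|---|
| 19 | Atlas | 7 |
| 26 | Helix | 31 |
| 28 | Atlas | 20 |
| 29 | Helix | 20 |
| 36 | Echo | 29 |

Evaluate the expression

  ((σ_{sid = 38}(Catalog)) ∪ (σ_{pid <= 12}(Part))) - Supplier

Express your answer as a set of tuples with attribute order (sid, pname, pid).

{(15, Echo, 2), (18, Vega, 6), (2, Zephyr, 10), (38, Omega, 40)}

Filtering on sid = 38 leaves {(38, Omega, 40)}.
Filtering on pid <= 12 leaves {(15, Echo, 2), (18, Vega, 6), (2, Zephyr, 10)}.
Taking the union: {(15, Echo, 2), (18, Vega, 6), (2, Zephyr, 10), (38, Omega, 40)}
Taking the difference: {(15, Echo, 2), (18, Vega, 6), (2, Zephyr, 10), (38, Omega, 40)}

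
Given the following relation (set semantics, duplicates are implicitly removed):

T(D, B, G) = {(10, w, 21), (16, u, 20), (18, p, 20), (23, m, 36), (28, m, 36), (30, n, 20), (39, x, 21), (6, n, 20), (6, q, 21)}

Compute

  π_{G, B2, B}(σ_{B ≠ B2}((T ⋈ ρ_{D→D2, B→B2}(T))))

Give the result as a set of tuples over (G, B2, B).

{(20, n, p), (20, n, u), (20, p, n), (20, p, u), (20, u, n), (20, u, p), (21, q, w), (21, q, x), (21, w, q), (21, w, x), (21, x, q), (21, x, w)}

ρ[D→D2, B→B2]: schema becomes (D2, B2, G); tuples unchanged.
T ⋈ ρ_{D→D2, B→B2}(T) (natural join on G): {(10, w, 21, 10, w), (10, w, 21, 39, x), (10, w, 21, 6, q), (16, u, 20, 16, u), (16, u, 20, 18, p), (16, u, 20, 30, n), (16, u, 20, 6, n), (18, p, 20, 16, u), (18, p, 20, 18, p), (18, p, 20, 30, n), (18, p, 20, 6, n), (23, m, 36, 23, m), (23, m, 36, 28, m), (28, m, 36, 23, m), (28, m, 36, 28, m), (30, n, 20, 16, u), (30, n, 20, 18, p), (30, n, 20, 30, n), (30, n, 20, 6, n), (39, x, 21, 10, w), (39, x, 21, 39, x), (39, x, 21, 6, q), (6, n, 20, 16, u), (6, n, 20, 18, p), (6, n, 20, 30, n), (6, n, 20, 6, n), (6, q, 21, 10, w), (6, q, 21, 39, x), (6, q, 21, 6, q)}
σ[B ≠ B2]: keep tuples satisfying B ≠ B2 → {(10, w, 21, 39, x), (10, w, 21, 6, q), (16, u, 20, 18, p), (16, u, 20, 30, n), (16, u, 20, 6, n), (18, p, 20, 16, u), (18, p, 20, 30, n), (18, p, 20, 6, n), (30, n, 20, 16, u), (30, n, 20, 18, p), (39, x, 21, 10, w), (39, x, 21, 6, q), (6, n, 20, 16, u), (6, n, 20, 18, p), (6, q, 21, 10, w), (6, q, 21, 39, x)}
π_{G, B2, B} gives {(20, n, p), (20, n, u), (20, p, n), (20, p, u), (20, u, n), (20, u, p), (21, q, w), (21, q, x), (21, w, q), (21, w, x), (21, x, q), (21, x, w)} (4 duplicate(s) eliminated).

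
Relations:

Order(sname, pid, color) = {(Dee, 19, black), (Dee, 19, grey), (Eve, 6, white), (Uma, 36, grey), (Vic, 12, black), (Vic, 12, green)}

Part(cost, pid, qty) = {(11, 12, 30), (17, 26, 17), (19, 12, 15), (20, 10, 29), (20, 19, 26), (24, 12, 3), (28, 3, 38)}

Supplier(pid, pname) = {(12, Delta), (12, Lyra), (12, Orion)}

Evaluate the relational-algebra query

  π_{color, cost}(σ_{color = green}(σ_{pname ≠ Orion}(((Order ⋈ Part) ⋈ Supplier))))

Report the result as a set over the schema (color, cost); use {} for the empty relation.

Joining Order and Part on pid yields {(Dee, 19, black, 20, 26), (Dee, 19, grey, 20, 26), (Vic, 12, black, 11, 30), (Vic, 12, black, 19, 15), (Vic, 12, black, 24, 3), (Vic, 12, green, 11, 30), (Vic, 12, green, 19, 15), (Vic, 12, green, 24, 3)}.
Joining (Order ⋈ Part) and Supplier on pid yields {(Vic, 12, black, 11, 30, Delta), (Vic, 12, black, 11, 30, Lyra), (Vic, 12, black, 11, 30, Orion), (Vic, 12, black, 19, 15, Delta), (Vic, 12, black, 19, 15, Lyra), (Vic, 12, black, 19, 15, Orion), (Vic, 12, black, 24, 3, Delta), (Vic, 12, black, 24, 3, Lyra), (Vic, 12, black, 24, 3, Orion), (Vic, 12, green, 11, 30, Delta), (Vic, 12, green, 11, 30, Lyra), (Vic, 12, green, 11, 30, Orion), (Vic, 12, green, 19, 15, Delta), (Vic, 12, green, 19, 15, Lyra), (Vic, 12, green, 19, 15, Orion), (Vic, 12, green, 24, 3, Delta), (Vic, 12, green, 24, 3, Lyra), (Vic, 12, green, 24, 3, Orion)}.
σ[pname ≠ Orion]: keep tuples satisfying pname ≠ Orion → {(Vic, 12, black, 11, 30, Delta), (Vic, 12, black, 11, 30, Lyra), (Vic, 12, black, 19, 15, Delta), (Vic, 12, black, 19, 15, Lyra), (Vic, 12, black, 24, 3, Delta), (Vic, 12, black, 24, 3, Lyra), (Vic, 12, green, 11, 30, Delta), (Vic, 12, green, 11, 30, Lyra), (Vic, 12, green, 19, 15, Delta), (Vic, 12, green, 19, 15, Lyra), (Vic, 12, green, 24, 3, Delta), (Vic, 12, green, 24, 3, Lyra)}
σ[color = green]: keep tuples satisfying color = green → {(Vic, 12, green, 11, 30, Delta), (Vic, 12, green, 11, 30, Lyra), (Vic, 12, green, 19, 15, Delta), (Vic, 12, green, 19, 15, Lyra), (Vic, 12, green, 24, 3, Delta), (Vic, 12, green, 24, 3, Lyra)}
Keep only column(s) color, cost (3 duplicate(s) eliminated): {(green, 11), (green, 19), (green, 24)}

{(green, 11), (green, 19), (green, 24)}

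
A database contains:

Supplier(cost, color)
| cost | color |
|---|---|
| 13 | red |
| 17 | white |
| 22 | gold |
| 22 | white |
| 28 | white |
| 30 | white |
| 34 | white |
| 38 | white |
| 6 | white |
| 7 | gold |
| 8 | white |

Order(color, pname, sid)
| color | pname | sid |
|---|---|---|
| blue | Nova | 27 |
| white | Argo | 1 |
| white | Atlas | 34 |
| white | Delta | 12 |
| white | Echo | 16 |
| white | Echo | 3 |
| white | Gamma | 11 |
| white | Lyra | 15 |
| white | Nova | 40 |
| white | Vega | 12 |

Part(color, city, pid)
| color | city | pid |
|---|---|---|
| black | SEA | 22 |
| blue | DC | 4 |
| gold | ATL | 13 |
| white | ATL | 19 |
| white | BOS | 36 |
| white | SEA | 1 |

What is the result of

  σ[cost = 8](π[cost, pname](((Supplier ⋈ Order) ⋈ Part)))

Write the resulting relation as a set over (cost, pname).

{(8, Argo), (8, Atlas), (8, Delta), (8, Echo), (8, Gamma), (8, Lyra), (8, Nova), (8, Vega)}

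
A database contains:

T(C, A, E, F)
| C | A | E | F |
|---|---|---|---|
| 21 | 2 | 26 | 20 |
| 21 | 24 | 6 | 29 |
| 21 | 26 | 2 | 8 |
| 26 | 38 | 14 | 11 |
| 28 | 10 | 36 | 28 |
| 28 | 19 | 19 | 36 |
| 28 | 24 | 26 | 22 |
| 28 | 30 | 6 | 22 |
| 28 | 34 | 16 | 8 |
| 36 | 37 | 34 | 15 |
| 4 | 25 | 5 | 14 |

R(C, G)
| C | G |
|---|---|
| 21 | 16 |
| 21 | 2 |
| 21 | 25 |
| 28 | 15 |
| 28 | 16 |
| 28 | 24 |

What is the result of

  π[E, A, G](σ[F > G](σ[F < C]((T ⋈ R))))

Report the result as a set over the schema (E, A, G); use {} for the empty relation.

Joining T and R on C yields {(21, 2, 26, 20, 16), (21, 2, 26, 20, 2), (21, 2, 26, 20, 25), (21, 24, 6, 29, 16), (21, 24, 6, 29, 2), (21, 24, 6, 29, 25), (21, 26, 2, 8, 16), (21, 26, 2, 8, 2), (21, 26, 2, 8, 25), (28, 10, 36, 28, 15), (28, 10, 36, 28, 16), (28, 10, 36, 28, 24), (28, 19, 19, 36, 15), (28, 19, 19, 36, 16), (28, 19, 19, 36, 24), (28, 24, 26, 22, 15), (28, 24, 26, 22, 16), (28, 24, 26, 22, 24), (28, 30, 6, 22, 15), (28, 30, 6, 22, 16), (28, 30, 6, 22, 24), (28, 34, 16, 8, 15), (28, 34, 16, 8, 16), (28, 34, 16, 8, 24)}.
Selection F < C: {(21, 2, 26, 20, 16), (21, 2, 26, 20, 2), (21, 2, 26, 20, 25), (21, 26, 2, 8, 16), (21, 26, 2, 8, 2), (21, 26, 2, 8, 25), (28, 24, 26, 22, 15), (28, 24, 26, 22, 16), (28, 24, 26, 22, 24), (28, 30, 6, 22, 15), (28, 30, 6, 22, 16), (28, 30, 6, 22, 24), (28, 34, 16, 8, 15), (28, 34, 16, 8, 16), (28, 34, 16, 8, 24)}
Selection F > G: {(21, 2, 26, 20, 16), (21, 2, 26, 20, 2), (21, 26, 2, 8, 2), (28, 24, 26, 22, 15), (28, 24, 26, 22, 16), (28, 30, 6, 22, 15), (28, 30, 6, 22, 16)}
Projecting to E, A, G: {(2, 26, 2), (26, 2, 16), (26, 2, 2), (26, 24, 15), (26, 24, 16), (6, 30, 15), (6, 30, 16)}

{(2, 26, 2), (26, 2, 16), (26, 2, 2), (26, 24, 15), (26, 24, 16), (6, 30, 15), (6, 30, 16)}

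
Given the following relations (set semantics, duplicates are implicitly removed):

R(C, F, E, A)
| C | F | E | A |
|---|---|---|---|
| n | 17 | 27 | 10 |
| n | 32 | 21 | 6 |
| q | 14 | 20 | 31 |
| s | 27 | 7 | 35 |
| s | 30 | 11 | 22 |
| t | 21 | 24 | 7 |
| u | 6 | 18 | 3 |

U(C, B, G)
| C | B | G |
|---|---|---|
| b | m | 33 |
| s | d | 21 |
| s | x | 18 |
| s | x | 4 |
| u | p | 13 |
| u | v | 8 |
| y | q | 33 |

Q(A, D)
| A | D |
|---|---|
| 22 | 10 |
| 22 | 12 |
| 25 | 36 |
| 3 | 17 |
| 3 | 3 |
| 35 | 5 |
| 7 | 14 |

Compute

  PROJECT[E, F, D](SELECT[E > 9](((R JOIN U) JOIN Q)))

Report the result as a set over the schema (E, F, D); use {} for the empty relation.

{(11, 30, 10), (11, 30, 12), (18, 6, 17), (18, 6, 3)}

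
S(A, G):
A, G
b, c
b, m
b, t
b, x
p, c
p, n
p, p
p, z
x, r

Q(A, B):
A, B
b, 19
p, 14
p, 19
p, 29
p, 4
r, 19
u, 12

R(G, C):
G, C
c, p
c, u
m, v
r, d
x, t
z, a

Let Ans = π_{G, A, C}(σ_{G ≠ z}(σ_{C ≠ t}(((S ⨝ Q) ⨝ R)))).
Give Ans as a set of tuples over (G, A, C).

Natural join on A: {(b, c, 19), (b, m, 19), (b, t, 19), (b, x, 19), (p, c, 14), (p, c, 19), (p, c, 29), (p, c, 4), (p, n, 14), (p, n, 19), (p, n, 29), (p, n, 4), (p, p, 14), (p, p, 19), (p, p, 29), (p, p, 4), (p, z, 14), (p, z, 19), (p, z, 29), (p, z, 4)}
Natural join on G: {(b, c, 19, p), (b, c, 19, u), (b, m, 19, v), (b, x, 19, t), (p, c, 14, p), (p, c, 14, u), (p, c, 19, p), (p, c, 19, u), (p, c, 29, p), (p, c, 29, u), (p, c, 4, p), (p, c, 4, u), (p, z, 14, a), (p, z, 19, a), (p, z, 29, a), (p, z, 4, a)}
σ[C ≠ t]: keep tuples satisfying C ≠ t → {(b, c, 19, p), (b, c, 19, u), (b, m, 19, v), (p, c, 14, p), (p, c, 14, u), (p, c, 19, p), (p, c, 19, u), (p, c, 29, p), (p, c, 29, u), (p, c, 4, p), (p, c, 4, u), (p, z, 14, a), (p, z, 19, a), (p, z, 29, a), (p, z, 4, a)}
σ[G ≠ z]: keep tuples satisfying G ≠ z → {(b, c, 19, p), (b, c, 19, u), (b, m, 19, v), (p, c, 14, p), (p, c, 14, u), (p, c, 19, p), (p, c, 19, u), (p, c, 29, p), (p, c, 29, u), (p, c, 4, p), (p, c, 4, u)}
Keep only column(s) G, A, C (6 duplicate(s) eliminated): {(c, b, p), (c, b, u), (c, p, p), (c, p, u), (m, b, v)}

{(c, b, p), (c, b, u), (c, p, p), (c, p, u), (m, b, v)}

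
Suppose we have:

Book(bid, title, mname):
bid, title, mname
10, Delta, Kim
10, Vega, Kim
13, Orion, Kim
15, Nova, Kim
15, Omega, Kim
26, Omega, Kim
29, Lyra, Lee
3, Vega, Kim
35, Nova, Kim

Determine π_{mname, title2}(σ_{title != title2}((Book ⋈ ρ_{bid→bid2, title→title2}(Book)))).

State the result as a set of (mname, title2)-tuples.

ρ[bid→bid2, title→title2]: schema becomes (bid2, title2, mname); tuples unchanged.
Natural join on mname: {(10, Delta, Kim, 10, Delta), (10, Delta, Kim, 10, Vega), (10, Delta, Kim, 13, Orion), (10, Delta, Kim, 15, Nova), (10, Delta, Kim, 15, Omega), (10, Delta, Kim, 26, Omega), (10, Delta, Kim, 3, Vega), (10, Delta, Kim, 35, Nova), (10, Vega, Kim, 10, Delta), (10, Vega, Kim, 10, Vega), (10, Vega, Kim, 13, Orion), (10, Vega, Kim, 15, Nova), (10, Vega, Kim, 15, Omega), (10, Vega, Kim, 26, Omega), (10, Vega, Kim, 3, Vega), (10, Vega, Kim, 35, Nova), (13, Orion, Kim, 10, Delta), (13, Orion, Kim, 10, Vega), (13, Orion, Kim, 13, Orion), (13, Orion, Kim, 15, Nova), (13, Orion, Kim, 15, Omega), (13, Orion, Kim, 26, Omega), (13, Orion, Kim, 3, Vega), (13, Orion, Kim, 35, Nova), (15, Nova, Kim, 10, Delta), (15, Nova, Kim, 10, Vega), (15, Nova, Kim, 13, Orion), (15, Nova, Kim, 15, Nova), (15, Nova, Kim, 15, Omega), (15, Nova, Kim, 26, Omega), (15, Nova, Kim, 3, Vega), (15, Nova, Kim, 35, Nova), (15, Omega, Kim, 10, Delta), (15, Omega, Kim, 10, Vega), (15, Omega, Kim, 13, Orion), (15, Omega, Kim, 15, Nova), (15, Omega, Kim, 15, Omega), (15, Omega, Kim, 26, Omega), (15, Omega, Kim, 3, Vega), (15, Omega, Kim, 35, Nova), (26, Omega, Kim, 10, Delta), (26, Omega, Kim, 10, Vega), (26, Omega, Kim, 13, Orion), (26, Omega, Kim, 15, Nova), (26, Omega, Kim, 15, Omega), (26, Omega, Kim, 26, Omega), (26, Omega, Kim, 3, Vega), (26, Omega, Kim, 35, Nova), (29, Lyra, Lee, 29, Lyra), (3, Vega, Kim, 10, Delta), (3, Vega, Kim, 10, Vega), (3, Vega, Kim, 13, Orion), (3, Vega, Kim, 15, Nova), (3, Vega, Kim, 15, Omega), (3, Vega, Kim, 26, Omega), (3, Vega, Kim, 3, Vega), (3, Vega, Kim, 35, Nova), (35, Nova, Kim, 10, Delta), (35, Nova, Kim, 10, Vega), (35, Nova, Kim, 13, Orion), (35, Nova, Kim, 15, Nova), (35, Nova, Kim, 15, Omega), (35, Nova, Kim, 26, Omega), (35, Nova, Kim, 3, Vega), (35, Nova, Kim, 35, Nova)}
Selection title != title2: {(10, Delta, Kim, 10, Vega), (10, Delta, Kim, 13, Orion), (10, Delta, Kim, 15, Nova), (10, Delta, Kim, 15, Omega), (10, Delta, Kim, 26, Omega), (10, Delta, Kim, 3, Vega), (10, Delta, Kim, 35, Nova), (10, Vega, Kim, 10, Delta), (10, Vega, Kim, 13, Orion), (10, Vega, Kim, 15, Nova), (10, Vega, Kim, 15, Omega), (10, Vega, Kim, 26, Omega), (10, Vega, Kim, 35, Nova), (13, Orion, Kim, 10, Delta), (13, Orion, Kim, 10, Vega), (13, Orion, Kim, 15, Nova), (13, Orion, Kim, 15, Omega), (13, Orion, Kim, 26, Omega), (13, Orion, Kim, 3, Vega), (13, Orion, Kim, 35, Nova), (15, Nova, Kim, 10, Delta), (15, Nova, Kim, 10, Vega), (15, Nova, Kim, 13, Orion), (15, Nova, Kim, 15, Omega), (15, Nova, Kim, 26, Omega), (15, Nova, Kim, 3, Vega), (15, Omega, Kim, 10, Delta), (15, Omega, Kim, 10, Vega), (15, Omega, Kim, 13, Orion), (15, Omega, Kim, 15, Nova), (15, Omega, Kim, 3, Vega), (15, Omega, Kim, 35, Nova), (26, Omega, Kim, 10, Delta), (26, Omega, Kim, 10, Vega), (26, Omega, Kim, 13, Orion), (26, Omega, Kim, 15, Nova), (26, Omega, Kim, 3, Vega), (26, Omega, Kim, 35, Nova), (3, Vega, Kim, 10, Delta), (3, Vega, Kim, 13, Orion), (3, Vega, Kim, 15, Nova), (3, Vega, Kim, 15, Omega), (3, Vega, Kim, 26, Omega), (3, Vega, Kim, 35, Nova), (35, Nova, Kim, 10, Delta), (35, Nova, Kim, 10, Vega), (35, Nova, Kim, 13, Orion), (35, Nova, Kim, 15, Omega), (35, Nova, Kim, 26, Omega), (35, Nova, Kim, 3, Vega)}
Projecting to mname, title2 (45 duplicate(s) eliminated): {(Kim, Delta), (Kim, Nova), (Kim, Omega), (Kim, Orion), (Kim, Vega)}

{(Kim, Delta), (Kim, Nova), (Kim, Omega), (Kim, Orion), (Kim, Vega)}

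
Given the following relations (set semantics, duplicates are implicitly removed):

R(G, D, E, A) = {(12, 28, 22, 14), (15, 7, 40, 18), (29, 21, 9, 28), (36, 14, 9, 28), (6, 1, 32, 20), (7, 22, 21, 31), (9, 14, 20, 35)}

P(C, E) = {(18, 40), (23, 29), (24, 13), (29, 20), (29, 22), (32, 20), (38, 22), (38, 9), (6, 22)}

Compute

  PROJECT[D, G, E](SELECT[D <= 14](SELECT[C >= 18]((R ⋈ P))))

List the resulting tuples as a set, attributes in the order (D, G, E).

Joining R and P on E yields {(12, 28, 22, 14, 29), (12, 28, 22, 14, 38), (12, 28, 22, 14, 6), (15, 7, 40, 18, 18), (29, 21, 9, 28, 38), (36, 14, 9, 28, 38), (9, 14, 20, 35, 29), (9, 14, 20, 35, 32)}.
Apply σ_{C >= 18}; surviving tuples: {(12, 28, 22, 14, 29), (12, 28, 22, 14, 38), (15, 7, 40, 18, 18), (29, 21, 9, 28, 38), (36, 14, 9, 28, 38), (9, 14, 20, 35, 29), (9, 14, 20, 35, 32)}
Apply σ_{D <= 14}; surviving tuples: {(15, 7, 40, 18, 18), (36, 14, 9, 28, 38), (9, 14, 20, 35, 29), (9, 14, 20, 35, 32)}
Keep only column(s) D, G, E (1 duplicate(s) eliminated): {(14, 36, 9), (14, 9, 20), (7, 15, 40)}

{(14, 36, 9), (14, 9, 20), (7, 15, 40)}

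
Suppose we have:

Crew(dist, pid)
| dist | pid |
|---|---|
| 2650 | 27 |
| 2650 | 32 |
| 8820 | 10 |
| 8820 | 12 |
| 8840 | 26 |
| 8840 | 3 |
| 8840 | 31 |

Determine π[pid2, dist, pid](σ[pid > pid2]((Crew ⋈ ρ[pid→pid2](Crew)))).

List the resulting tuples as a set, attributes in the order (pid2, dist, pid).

{(10, 8820, 12), (26, 8840, 31), (27, 2650, 32), (3, 8840, 26), (3, 8840, 31)}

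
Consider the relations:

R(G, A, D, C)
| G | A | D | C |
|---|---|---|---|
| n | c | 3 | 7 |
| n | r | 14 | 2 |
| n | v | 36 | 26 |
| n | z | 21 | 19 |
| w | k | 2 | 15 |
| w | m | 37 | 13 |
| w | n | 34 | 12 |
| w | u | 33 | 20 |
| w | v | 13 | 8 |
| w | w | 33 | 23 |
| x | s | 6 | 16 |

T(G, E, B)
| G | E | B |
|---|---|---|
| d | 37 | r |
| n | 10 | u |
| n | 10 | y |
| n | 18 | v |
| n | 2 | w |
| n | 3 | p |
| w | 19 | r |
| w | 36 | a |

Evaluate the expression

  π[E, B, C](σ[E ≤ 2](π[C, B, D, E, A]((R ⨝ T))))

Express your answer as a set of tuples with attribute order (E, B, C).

{(2, w, 19), (2, w, 2), (2, w, 26), (2, w, 7)}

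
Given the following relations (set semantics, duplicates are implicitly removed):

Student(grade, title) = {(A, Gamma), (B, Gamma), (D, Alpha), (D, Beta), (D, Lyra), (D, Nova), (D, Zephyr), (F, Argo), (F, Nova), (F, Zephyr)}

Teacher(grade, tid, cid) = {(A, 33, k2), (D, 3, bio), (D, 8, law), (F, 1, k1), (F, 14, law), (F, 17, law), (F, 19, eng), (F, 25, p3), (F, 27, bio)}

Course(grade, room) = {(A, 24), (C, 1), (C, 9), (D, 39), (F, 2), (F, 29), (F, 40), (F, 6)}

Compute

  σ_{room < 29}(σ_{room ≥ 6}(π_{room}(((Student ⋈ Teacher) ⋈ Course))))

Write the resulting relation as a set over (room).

{24, 6}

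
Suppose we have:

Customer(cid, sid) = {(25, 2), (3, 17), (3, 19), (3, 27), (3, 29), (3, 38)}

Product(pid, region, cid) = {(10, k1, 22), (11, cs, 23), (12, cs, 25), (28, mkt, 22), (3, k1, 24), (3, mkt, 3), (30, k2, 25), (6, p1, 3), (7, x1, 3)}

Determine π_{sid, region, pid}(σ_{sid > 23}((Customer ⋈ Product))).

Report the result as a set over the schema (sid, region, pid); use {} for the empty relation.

Customer ⋈ Product (natural join on cid): {(25, 2, 12, cs), (25, 2, 30, k2), (3, 17, 3, mkt), (3, 17, 6, p1), (3, 17, 7, x1), (3, 19, 3, mkt), (3, 19, 6, p1), (3, 19, 7, x1), (3, 27, 3, mkt), (3, 27, 6, p1), (3, 27, 7, x1), (3, 29, 3, mkt), (3, 29, 6, p1), (3, 29, 7, x1), (3, 38, 3, mkt), (3, 38, 6, p1), (3, 38, 7, x1)}
σ[sid > 23]: keep tuples satisfying sid > 23 → {(3, 27, 3, mkt), (3, 27, 6, p1), (3, 27, 7, x1), (3, 29, 3, mkt), (3, 29, 6, p1), (3, 29, 7, x1), (3, 38, 3, mkt), (3, 38, 6, p1), (3, 38, 7, x1)}
Projecting to sid, region, pid: {(27, mkt, 3), (27, p1, 6), (27, x1, 7), (29, mkt, 3), (29, p1, 6), (29, x1, 7), (38, mkt, 3), (38, p1, 6), (38, x1, 7)}

{(27, mkt, 3), (27, p1, 6), (27, x1, 7), (29, mkt, 3), (29, p1, 6), (29, x1, 7), (38, mkt, 3), (38, p1, 6), (38, x1, 7)}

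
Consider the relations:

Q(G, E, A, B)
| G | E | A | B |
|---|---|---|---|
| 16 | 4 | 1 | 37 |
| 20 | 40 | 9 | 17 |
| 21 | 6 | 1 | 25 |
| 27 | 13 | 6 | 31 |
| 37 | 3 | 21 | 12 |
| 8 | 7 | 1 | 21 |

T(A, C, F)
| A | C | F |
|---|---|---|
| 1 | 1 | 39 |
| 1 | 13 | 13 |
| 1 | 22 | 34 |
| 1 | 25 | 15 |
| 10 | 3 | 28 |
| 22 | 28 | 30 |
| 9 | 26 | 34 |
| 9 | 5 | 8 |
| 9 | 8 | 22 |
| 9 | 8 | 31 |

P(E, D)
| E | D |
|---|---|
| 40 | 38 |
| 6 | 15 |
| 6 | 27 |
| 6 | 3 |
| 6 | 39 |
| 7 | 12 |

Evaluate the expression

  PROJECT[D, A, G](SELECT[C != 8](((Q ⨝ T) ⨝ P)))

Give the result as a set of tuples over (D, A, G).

{(12, 1, 8), (15, 1, 21), (27, 1, 21), (3, 1, 21), (38, 9, 20), (39, 1, 21)}

Q ⋈ T (natural join on A): {(16, 4, 1, 37, 1, 39), (16, 4, 1, 37, 13, 13), (16, 4, 1, 37, 22, 34), (16, 4, 1, 37, 25, 15), (20, 40, 9, 17, 26, 34), (20, 40, 9, 17, 5, 8), (20, 40, 9, 17, 8, 22), (20, 40, 9, 17, 8, 31), (21, 6, 1, 25, 1, 39), (21, 6, 1, 25, 13, 13), (21, 6, 1, 25, 22, 34), (21, 6, 1, 25, 25, 15), (8, 7, 1, 21, 1, 39), (8, 7, 1, 21, 13, 13), (8, 7, 1, 21, 22, 34), (8, 7, 1, 21, 25, 15)}
(Q ⨝ T) ⋈ P (natural join on E): {(20, 40, 9, 17, 26, 34, 38), (20, 40, 9, 17, 5, 8, 38), (20, 40, 9, 17, 8, 22, 38), (20, 40, 9, 17, 8, 31, 38), (21, 6, 1, 25, 1, 39, 15), (21, 6, 1, 25, 1, 39, 27), (21, 6, 1, 25, 1, 39, 3), (21, 6, 1, 25, 1, 39, 39), (21, 6, 1, 25, 13, 13, 15), (21, 6, 1, 25, 13, 13, 27), (21, 6, 1, 25, 13, 13, 3), (21, 6, 1, 25, 13, 13, 39), (21, 6, 1, 25, 22, 34, 15), (21, 6, 1, 25, 22, 34, 27), (21, 6, 1, 25, 22, 34, 3), (21, 6, 1, 25, 22, 34, 39), (21, 6, 1, 25, 25, 15, 15), (21, 6, 1, 25, 25, 15, 27), (21, 6, 1, 25, 25, 15, 3), (21, 6, 1, 25, 25, 15, 39), (8, 7, 1, 21, 1, 39, 12), (8, 7, 1, 21, 13, 13, 12), (8, 7, 1, 21, 22, 34, 12), (8, 7, 1, 21, 25, 15, 12)}
σ[C != 8]: keep tuples satisfying C != 8 → {(20, 40, 9, 17, 26, 34, 38), (20, 40, 9, 17, 5, 8, 38), (21, 6, 1, 25, 1, 39, 15), (21, 6, 1, 25, 1, 39, 27), (21, 6, 1, 25, 1, 39, 3), (21, 6, 1, 25, 1, 39, 39), (21, 6, 1, 25, 13, 13, 15), (21, 6, 1, 25, 13, 13, 27), (21, 6, 1, 25, 13, 13, 3), (21, 6, 1, 25, 13, 13, 39), (21, 6, 1, 25, 22, 34, 15), (21, 6, 1, 25, 22, 34, 27), (21, 6, 1, 25, 22, 34, 3), (21, 6, 1, 25, 22, 34, 39), (21, 6, 1, 25, 25, 15, 15), (21, 6, 1, 25, 25, 15, 27), (21, 6, 1, 25, 25, 15, 3), (21, 6, 1, 25, 25, 15, 39), (8, 7, 1, 21, 1, 39, 12), (8, 7, 1, 21, 13, 13, 12), (8, 7, 1, 21, 22, 34, 12), (8, 7, 1, 21, 25, 15, 12)}
Projecting to D, A, G (16 duplicate(s) eliminated): {(12, 1, 8), (15, 1, 21), (27, 1, 21), (3, 1, 21), (38, 9, 20), (39, 1, 21)}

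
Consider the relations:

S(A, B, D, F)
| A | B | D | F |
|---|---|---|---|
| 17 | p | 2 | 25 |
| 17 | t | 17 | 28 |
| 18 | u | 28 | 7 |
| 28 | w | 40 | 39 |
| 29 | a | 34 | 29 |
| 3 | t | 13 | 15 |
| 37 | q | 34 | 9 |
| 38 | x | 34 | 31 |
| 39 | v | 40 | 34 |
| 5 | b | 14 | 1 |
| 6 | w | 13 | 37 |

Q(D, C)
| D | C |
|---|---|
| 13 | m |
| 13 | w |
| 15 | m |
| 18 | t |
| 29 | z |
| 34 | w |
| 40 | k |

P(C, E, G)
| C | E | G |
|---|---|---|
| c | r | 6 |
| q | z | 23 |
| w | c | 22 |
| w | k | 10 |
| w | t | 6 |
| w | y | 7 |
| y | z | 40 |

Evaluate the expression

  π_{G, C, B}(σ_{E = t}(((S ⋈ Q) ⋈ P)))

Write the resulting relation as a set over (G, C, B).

S ⋈ Q (natural join on D): {(28, w, 40, 39, k), (29, a, 34, 29, w), (3, t, 13, 15, m), (3, t, 13, 15, w), (37, q, 34, 9, w), (38, x, 34, 31, w), (39, v, 40, 34, k), (6, w, 13, 37, m), (6, w, 13, 37, w)}
(S ⋈ Q) ⋈ P (natural join on C): {(29, a, 34, 29, w, c, 22), (29, a, 34, 29, w, k, 10), (29, a, 34, 29, w, t, 6), (29, a, 34, 29, w, y, 7), (3, t, 13, 15, w, c, 22), (3, t, 13, 15, w, k, 10), (3, t, 13, 15, w, t, 6), (3, t, 13, 15, w, y, 7), (37, q, 34, 9, w, c, 22), (37, q, 34, 9, w, k, 10), (37, q, 34, 9, w, t, 6), (37, q, 34, 9, w, y, 7), (38, x, 34, 31, w, c, 22), (38, x, 34, 31, w, k, 10), (38, x, 34, 31, w, t, 6), (38, x, 34, 31, w, y, 7), (6, w, 13, 37, w, c, 22), (6, w, 13, 37, w, k, 10), (6, w, 13, 37, w, t, 6), (6, w, 13, 37, w, y, 7)}
Filtering on E = t leaves {(29, a, 34, 29, w, t, 6), (3, t, 13, 15, w, t, 6), (37, q, 34, 9, w, t, 6), (38, x, 34, 31, w, t, 6), (6, w, 13, 37, w, t, 6)}.
Keep only column(s) G, C, B: {(6, w, a), (6, w, q), (6, w, t), (6, w, w), (6, w, x)}

{(6, w, a), (6, w, q), (6, w, t), (6, w, w), (6, w, x)}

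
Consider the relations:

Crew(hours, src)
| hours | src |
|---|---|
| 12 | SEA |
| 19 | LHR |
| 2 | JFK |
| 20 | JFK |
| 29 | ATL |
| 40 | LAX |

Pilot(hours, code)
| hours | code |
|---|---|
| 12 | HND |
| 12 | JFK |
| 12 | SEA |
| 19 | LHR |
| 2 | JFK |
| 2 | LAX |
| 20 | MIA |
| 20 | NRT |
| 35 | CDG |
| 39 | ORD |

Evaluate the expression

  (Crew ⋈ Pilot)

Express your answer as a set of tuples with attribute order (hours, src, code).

{(12, SEA, HND), (12, SEA, JFK), (12, SEA, SEA), (19, LHR, LHR), (2, JFK, JFK), (2, JFK, LAX), (20, JFK, MIA), (20, JFK, NRT)}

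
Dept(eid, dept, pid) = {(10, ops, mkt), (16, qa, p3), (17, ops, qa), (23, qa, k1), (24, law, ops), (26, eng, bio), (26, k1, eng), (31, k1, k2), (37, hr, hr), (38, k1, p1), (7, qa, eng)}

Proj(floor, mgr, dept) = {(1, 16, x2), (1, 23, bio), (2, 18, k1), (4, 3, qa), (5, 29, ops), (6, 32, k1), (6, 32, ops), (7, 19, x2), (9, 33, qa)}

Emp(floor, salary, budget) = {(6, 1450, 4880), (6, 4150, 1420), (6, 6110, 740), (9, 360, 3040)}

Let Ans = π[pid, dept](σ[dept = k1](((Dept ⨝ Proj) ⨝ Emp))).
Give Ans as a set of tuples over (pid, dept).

{(eng, k1), (k2, k1), (p1, k1)}

Natural join on dept: {(10, ops, mkt, 5, 29), (10, ops, mkt, 6, 32), (16, qa, p3, 4, 3), (16, qa, p3, 9, 33), (17, ops, qa, 5, 29), (17, ops, qa, 6, 32), (23, qa, k1, 4, 3), (23, qa, k1, 9, 33), (26, k1, eng, 2, 18), (26, k1, eng, 6, 32), (31, k1, k2, 2, 18), (31, k1, k2, 6, 32), (38, k1, p1, 2, 18), (38, k1, p1, 6, 32), (7, qa, eng, 4, 3), (7, qa, eng, 9, 33)}
Natural join on floor: {(10, ops, mkt, 6, 32, 1450, 4880), (10, ops, mkt, 6, 32, 4150, 1420), (10, ops, mkt, 6, 32, 6110, 740), (16, qa, p3, 9, 33, 360, 3040), (17, ops, qa, 6, 32, 1450, 4880), (17, ops, qa, 6, 32, 4150, 1420), (17, ops, qa, 6, 32, 6110, 740), (23, qa, k1, 9, 33, 360, 3040), (26, k1, eng, 6, 32, 1450, 4880), (26, k1, eng, 6, 32, 4150, 1420), (26, k1, eng, 6, 32, 6110, 740), (31, k1, k2, 6, 32, 1450, 4880), (31, k1, k2, 6, 32, 4150, 1420), (31, k1, k2, 6, 32, 6110, 740), (38, k1, p1, 6, 32, 1450, 4880), (38, k1, p1, 6, 32, 4150, 1420), (38, k1, p1, 6, 32, 6110, 740), (7, qa, eng, 9, 33, 360, 3040)}
Apply σ_{dept = k1}; surviving tuples: {(26, k1, eng, 6, 32, 1450, 4880), (26, k1, eng, 6, 32, 4150, 1420), (26, k1, eng, 6, 32, 6110, 740), (31, k1, k2, 6, 32, 1450, 4880), (31, k1, k2, 6, 32, 4150, 1420), (31, k1, k2, 6, 32, 6110, 740), (38, k1, p1, 6, 32, 1450, 4880), (38, k1, p1, 6, 32, 4150, 1420), (38, k1, p1, 6, 32, 6110, 740)}
Keep only column(s) pid, dept (6 duplicate(s) eliminated): {(eng, k1), (k2, k1), (p1, k1)}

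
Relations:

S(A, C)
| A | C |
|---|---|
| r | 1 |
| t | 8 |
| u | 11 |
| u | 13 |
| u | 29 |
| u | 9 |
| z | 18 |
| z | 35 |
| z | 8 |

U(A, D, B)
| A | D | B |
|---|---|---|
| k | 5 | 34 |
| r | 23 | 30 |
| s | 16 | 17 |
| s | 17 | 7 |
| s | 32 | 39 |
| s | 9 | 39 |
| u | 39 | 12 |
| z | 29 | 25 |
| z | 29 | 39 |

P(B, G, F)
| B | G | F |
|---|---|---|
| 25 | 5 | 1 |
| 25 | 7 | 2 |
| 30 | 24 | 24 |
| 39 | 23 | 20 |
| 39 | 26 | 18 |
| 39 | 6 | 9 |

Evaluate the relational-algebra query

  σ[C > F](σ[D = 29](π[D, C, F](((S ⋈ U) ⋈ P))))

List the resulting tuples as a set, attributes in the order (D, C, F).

{(29, 18, 1), (29, 18, 2), (29, 18, 9), (29, 35, 1), (29, 35, 18), (29, 35, 2), (29, 35, 20), (29, 35, 9), (29, 8, 1), (29, 8, 2)}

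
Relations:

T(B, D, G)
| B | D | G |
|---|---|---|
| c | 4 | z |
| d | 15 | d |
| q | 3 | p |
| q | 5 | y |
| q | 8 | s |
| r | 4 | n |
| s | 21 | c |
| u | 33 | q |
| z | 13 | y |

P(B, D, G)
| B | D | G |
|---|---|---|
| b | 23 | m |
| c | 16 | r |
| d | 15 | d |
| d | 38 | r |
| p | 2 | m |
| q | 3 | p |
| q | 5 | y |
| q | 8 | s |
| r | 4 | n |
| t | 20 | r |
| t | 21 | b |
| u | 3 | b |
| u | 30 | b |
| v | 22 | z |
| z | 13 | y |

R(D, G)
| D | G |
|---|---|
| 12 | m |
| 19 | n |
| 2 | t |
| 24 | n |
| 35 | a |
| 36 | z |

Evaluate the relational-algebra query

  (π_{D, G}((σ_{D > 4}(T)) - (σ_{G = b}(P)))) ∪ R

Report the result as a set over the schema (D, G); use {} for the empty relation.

{(12, m), (13, y), (15, d), (19, n), (2, t), (21, c), (24, n), (33, q), (35, a), (36, z), (5, y), (8, s)}

Apply σ_{D > 4}; surviving tuples: {(d, 15, d), (q, 5, y), (q, 8, s), (s, 21, c), (u, 33, q), (z, 13, y)}
Apply σ_{G = b}; surviving tuples: {(t, 21, b), (u, 3, b), (u, 30, b)}
Set difference of the two operands is {(d, 15, d), (q, 5, y), (q, 8, s), (s, 21, c), (u, 33, q), (z, 13, y)}.
π[D, G]: project onto (D, G) → {(13, y), (15, d), (21, c), (33, q), (5, y), (8, s)}
Set union of the two operands is {(12, m), (13, y), (15, d), (19, n), (2, t), (21, c), (24, n), (33, q), (35, a), (36, z), (5, y), (8, s)}.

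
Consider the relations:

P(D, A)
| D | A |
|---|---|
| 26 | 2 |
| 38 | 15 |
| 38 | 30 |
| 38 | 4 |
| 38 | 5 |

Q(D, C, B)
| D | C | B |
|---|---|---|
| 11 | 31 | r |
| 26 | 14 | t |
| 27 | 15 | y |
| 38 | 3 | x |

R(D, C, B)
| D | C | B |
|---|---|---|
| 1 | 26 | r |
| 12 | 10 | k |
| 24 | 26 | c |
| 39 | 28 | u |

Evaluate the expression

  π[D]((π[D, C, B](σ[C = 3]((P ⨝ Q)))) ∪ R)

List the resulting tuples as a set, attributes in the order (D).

{1, 12, 24, 38, 39}

P ⋈ Q (natural join on D): {(26, 2, 14, t), (38, 15, 3, x), (38, 30, 3, x), (38, 4, 3, x), (38, 5, 3, x)}
Filtering on C = 3 leaves {(38, 15, 3, x), (38, 30, 3, x), (38, 4, 3, x), (38, 5, 3, x)}.
Keep only column(s) D, C, B (3 duplicate(s) eliminated): {(38, 3, x)}
Set union of the two operands is {(1, 26, r), (12, 10, k), (24, 26, c), (38, 3, x), (39, 28, u)}.
Keep only column(s) D: {1, 12, 24, 38, 39}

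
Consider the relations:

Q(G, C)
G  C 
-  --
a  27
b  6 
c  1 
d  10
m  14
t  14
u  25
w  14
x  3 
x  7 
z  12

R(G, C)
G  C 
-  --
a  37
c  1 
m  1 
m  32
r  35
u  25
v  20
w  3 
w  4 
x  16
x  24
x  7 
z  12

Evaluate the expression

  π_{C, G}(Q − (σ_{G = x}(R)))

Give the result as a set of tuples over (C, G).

Apply σ_{G = x}; surviving tuples: {(x, 16), (x, 24), (x, 7)}
Set difference of the two operands is {(a, 27), (b, 6), (c, 1), (d, 10), (m, 14), (t, 14), (u, 25), (w, 14), (x, 3), (z, 12)}.
π_{C, G} gives {(1, c), (10, d), (12, z), (14, m), (14, t), (14, w), (25, u), (27, a), (3, x), (6, b)}.

{(1, c), (10, d), (12, z), (14, m), (14, t), (14, w), (25, u), (27, a), (3, x), (6, b)}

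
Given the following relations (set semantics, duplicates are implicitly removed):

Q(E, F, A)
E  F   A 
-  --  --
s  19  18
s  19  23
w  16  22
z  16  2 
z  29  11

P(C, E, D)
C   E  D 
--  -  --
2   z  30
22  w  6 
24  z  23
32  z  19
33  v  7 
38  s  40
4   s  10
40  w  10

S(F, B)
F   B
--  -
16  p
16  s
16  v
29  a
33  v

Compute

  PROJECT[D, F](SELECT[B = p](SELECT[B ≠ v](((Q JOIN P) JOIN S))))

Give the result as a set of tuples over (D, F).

Joining Q and P on E yields {(s, 19, 18, 38, 40), (s, 19, 18, 4, 10), (s, 19, 23, 38, 40), (s, 19, 23, 4, 10), (w, 16, 22, 22, 6), (w, 16, 22, 40, 10), (z, 16, 2, 2, 30), (z, 16, 2, 24, 23), (z, 16, 2, 32, 19), (z, 29, 11, 2, 30), (z, 29, 11, 24, 23), (z, 29, 11, 32, 19)}.
Joining (Q JOIN P) and S on F yields {(w, 16, 22, 22, 6, p), (w, 16, 22, 22, 6, s), (w, 16, 22, 22, 6, v), (w, 16, 22, 40, 10, p), (w, 16, 22, 40, 10, s), (w, 16, 22, 40, 10, v), (z, 16, 2, 2, 30, p), (z, 16, 2, 2, 30, s), (z, 16, 2, 2, 30, v), (z, 16, 2, 24, 23, p), (z, 16, 2, 24, 23, s), (z, 16, 2, 24, 23, v), (z, 16, 2, 32, 19, p), (z, 16, 2, 32, 19, s), (z, 16, 2, 32, 19, v), (z, 29, 11, 2, 30, a), (z, 29, 11, 24, 23, a), (z, 29, 11, 32, 19, a)}.
Filtering on B ≠ v leaves {(w, 16, 22, 22, 6, p), (w, 16, 22, 22, 6, s), (w, 16, 22, 40, 10, p), (w, 16, 22, 40, 10, s), (z, 16, 2, 2, 30, p), (z, 16, 2, 2, 30, s), (z, 16, 2, 24, 23, p), (z, 16, 2, 24, 23, s), (z, 16, 2, 32, 19, p), (z, 16, 2, 32, 19, s), (z, 29, 11, 2, 30, a), (z, 29, 11, 24, 23, a), (z, 29, 11, 32, 19, a)}.
Filtering on B = p leaves {(w, 16, 22, 22, 6, p), (w, 16, 22, 40, 10, p), (z, 16, 2, 2, 30, p), (z, 16, 2, 24, 23, p), (z, 16, 2, 32, 19, p)}.
π_{D, F} gives {(10, 16), (19, 16), (23, 16), (30, 16), (6, 16)}.

{(10, 16), (19, 16), (23, 16), (30, 16), (6, 16)}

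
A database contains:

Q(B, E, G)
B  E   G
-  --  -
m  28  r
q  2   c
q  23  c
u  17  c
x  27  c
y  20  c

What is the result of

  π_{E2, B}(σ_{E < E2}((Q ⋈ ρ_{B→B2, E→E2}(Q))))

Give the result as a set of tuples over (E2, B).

{(17, q), (20, q), (20, u), (23, q), (23, u), (23, y), (27, q), (27, u), (27, y)}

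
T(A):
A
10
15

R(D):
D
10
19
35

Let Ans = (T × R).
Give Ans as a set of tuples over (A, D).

{(10, 10), (10, 19), (10, 35), (15, 10), (15, 19), (15, 35)}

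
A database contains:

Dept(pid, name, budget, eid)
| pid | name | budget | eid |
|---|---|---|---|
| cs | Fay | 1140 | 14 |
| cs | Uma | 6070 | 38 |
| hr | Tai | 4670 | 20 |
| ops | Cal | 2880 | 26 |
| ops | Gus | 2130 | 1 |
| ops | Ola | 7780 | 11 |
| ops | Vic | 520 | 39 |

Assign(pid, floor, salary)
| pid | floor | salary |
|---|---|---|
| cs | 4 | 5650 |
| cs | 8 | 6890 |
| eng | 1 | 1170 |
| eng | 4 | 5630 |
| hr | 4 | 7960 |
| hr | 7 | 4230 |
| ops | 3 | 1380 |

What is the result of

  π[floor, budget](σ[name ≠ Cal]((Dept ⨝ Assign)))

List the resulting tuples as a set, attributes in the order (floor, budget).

{(3, 2130), (3, 520), (3, 7780), (4, 1140), (4, 4670), (4, 6070), (7, 4670), (8, 1140), (8, 6070)}

Dept ⋈ Assign (natural join on pid): {(cs, Fay, 1140, 14, 4, 5650), (cs, Fay, 1140, 14, 8, 6890), (cs, Uma, 6070, 38, 4, 5650), (cs, Uma, 6070, 38, 8, 6890), (hr, Tai, 4670, 20, 4, 7960), (hr, Tai, 4670, 20, 7, 4230), (ops, Cal, 2880, 26, 3, 1380), (ops, Gus, 2130, 1, 3, 1380), (ops, Ola, 7780, 11, 3, 1380), (ops, Vic, 520, 39, 3, 1380)}
Filtering on name ≠ Cal leaves {(cs, Fay, 1140, 14, 4, 5650), (cs, Fay, 1140, 14, 8, 6890), (cs, Uma, 6070, 38, 4, 5650), (cs, Uma, 6070, 38, 8, 6890), (hr, Tai, 4670, 20, 4, 7960), (hr, Tai, 4670, 20, 7, 4230), (ops, Gus, 2130, 1, 3, 1380), (ops, Ola, 7780, 11, 3, 1380), (ops, Vic, 520, 39, 3, 1380)}.
π[floor, budget]: project onto (floor, budget) → {(3, 2130), (3, 520), (3, 7780), (4, 1140), (4, 4670), (4, 6070), (7, 4670), (8, 1140), (8, 6070)}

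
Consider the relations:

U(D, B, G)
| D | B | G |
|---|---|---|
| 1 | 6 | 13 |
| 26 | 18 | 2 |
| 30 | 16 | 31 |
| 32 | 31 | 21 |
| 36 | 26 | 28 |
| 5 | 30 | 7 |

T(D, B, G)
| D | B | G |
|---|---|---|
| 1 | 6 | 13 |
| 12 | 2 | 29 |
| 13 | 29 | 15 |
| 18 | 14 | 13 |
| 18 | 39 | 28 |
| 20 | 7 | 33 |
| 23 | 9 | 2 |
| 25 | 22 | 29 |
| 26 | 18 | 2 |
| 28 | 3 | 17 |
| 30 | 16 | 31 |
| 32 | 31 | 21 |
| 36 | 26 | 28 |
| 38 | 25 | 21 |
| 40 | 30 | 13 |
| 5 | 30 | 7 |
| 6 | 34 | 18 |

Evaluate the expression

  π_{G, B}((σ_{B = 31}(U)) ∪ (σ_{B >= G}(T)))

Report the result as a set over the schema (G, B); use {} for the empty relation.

{(13, 14), (13, 30), (15, 29), (18, 34), (2, 18), (2, 9), (21, 25), (21, 31), (28, 39), (7, 30)}

Filtering on B = 31 leaves {(32, 31, 21)}.
Filtering on B >= G leaves {(13, 29, 15), (18, 14, 13), (18, 39, 28), (23, 9, 2), (26, 18, 2), (32, 31, 21), (38, 25, 21), (40, 30, 13), (5, 30, 7), (6, 34, 18)}.
Union: {(32, 31, 21)} with {(13, 29, 15), (18, 14, 13), (18, 39, 28), (23, 9, 2), (26, 18, 2), (32, 31, 21), (38, 25, 21), (40, 30, 13), (5, 30, 7), (6, 34, 18)} → {(13, 29, 15), (18, 14, 13), (18, 39, 28), (23, 9, 2), (26, 18, 2), (32, 31, 21), (38, 25, 21), (40, 30, 13), (5, 30, 7), (6, 34, 18)}
Keep only column(s) G, B: {(13, 14), (13, 30), (15, 29), (18, 34), (2, 18), (2, 9), (21, 25), (21, 31), (28, 39), (7, 30)}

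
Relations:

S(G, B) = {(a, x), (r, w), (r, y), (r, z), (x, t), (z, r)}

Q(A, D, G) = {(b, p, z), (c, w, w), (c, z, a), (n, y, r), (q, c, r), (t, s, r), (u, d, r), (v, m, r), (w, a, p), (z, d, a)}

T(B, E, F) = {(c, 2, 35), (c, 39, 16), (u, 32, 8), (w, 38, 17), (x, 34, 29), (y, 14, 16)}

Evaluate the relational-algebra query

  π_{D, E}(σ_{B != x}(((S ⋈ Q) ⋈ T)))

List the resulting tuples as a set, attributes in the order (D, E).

S ⋈ Q (natural join on G): {(a, x, c, z), (a, x, z, d), (r, w, n, y), (r, w, q, c), (r, w, t, s), (r, w, u, d), (r, w, v, m), (r, y, n, y), (r, y, q, c), (r, y, t, s), (r, y, u, d), (r, y, v, m), (r, z, n, y), (r, z, q, c), (r, z, t, s), (r, z, u, d), (r, z, v, m), (z, r, b, p)}
(S ⋈ Q) ⋈ T (natural join on B): {(a, x, c, z, 34, 29), (a, x, z, d, 34, 29), (r, w, n, y, 38, 17), (r, w, q, c, 38, 17), (r, w, t, s, 38, 17), (r, w, u, d, 38, 17), (r, w, v, m, 38, 17), (r, y, n, y, 14, 16), (r, y, q, c, 14, 16), (r, y, t, s, 14, 16), (r, y, u, d, 14, 16), (r, y, v, m, 14, 16)}
Selection B != x: {(r, w, n, y, 38, 17), (r, w, q, c, 38, 17), (r, w, t, s, 38, 17), (r, w, u, d, 38, 17), (r, w, v, m, 38, 17), (r, y, n, y, 14, 16), (r, y, q, c, 14, 16), (r, y, t, s, 14, 16), (r, y, u, d, 14, 16), (r, y, v, m, 14, 16)}
Keep only column(s) D, E: {(c, 14), (c, 38), (d, 14), (d, 38), (m, 14), (m, 38), (s, 14), (s, 38), (y, 14), (y, 38)}

{(c, 14), (c, 38), (d, 14), (d, 38), (m, 14), (m, 38), (s, 14), (s, 38), (y, 14), (y, 38)}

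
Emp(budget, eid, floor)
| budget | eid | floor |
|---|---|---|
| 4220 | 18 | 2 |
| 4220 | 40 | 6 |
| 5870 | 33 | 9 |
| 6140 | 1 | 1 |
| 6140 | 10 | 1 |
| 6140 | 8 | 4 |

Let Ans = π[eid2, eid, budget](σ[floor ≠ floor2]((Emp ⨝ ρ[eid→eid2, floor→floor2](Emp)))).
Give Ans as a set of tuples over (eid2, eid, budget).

{(1, 8, 6140), (10, 8, 6140), (18, 40, 4220), (40, 18, 4220), (8, 1, 6140), (8, 10, 6140)}

ρ[eid→eid2, floor→floor2]: schema becomes (budget, eid2, floor2); tuples unchanged.
Joining Emp and ρ[eid→eid2, floor→floor2](Emp) on budget yields {(4220, 18, 2, 18, 2), (4220, 18, 2, 40, 6), (4220, 40, 6, 18, 2), (4220, 40, 6, 40, 6), (5870, 33, 9, 33, 9), (6140, 1, 1, 1, 1), (6140, 1, 1, 10, 1), (6140, 1, 1, 8, 4), (6140, 10, 1, 1, 1), (6140, 10, 1, 10, 1), (6140, 10, 1, 8, 4), (6140, 8, 4, 1, 1), (6140, 8, 4, 10, 1), (6140, 8, 4, 8, 4)}.
Selection floor ≠ floor2: {(4220, 18, 2, 40, 6), (4220, 40, 6, 18, 2), (6140, 1, 1, 8, 4), (6140, 10, 1, 8, 4), (6140, 8, 4, 1, 1), (6140, 8, 4, 10, 1)}
Keep only column(s) eid2, eid, budget: {(1, 8, 6140), (10, 8, 6140), (18, 40, 4220), (40, 18, 4220), (8, 1, 6140), (8, 10, 6140)}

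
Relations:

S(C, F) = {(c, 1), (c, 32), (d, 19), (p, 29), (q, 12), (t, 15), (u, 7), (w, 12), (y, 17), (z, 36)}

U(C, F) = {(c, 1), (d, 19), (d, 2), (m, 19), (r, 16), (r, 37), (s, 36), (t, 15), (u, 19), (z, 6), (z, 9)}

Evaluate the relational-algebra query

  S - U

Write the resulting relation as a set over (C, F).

{(c, 32), (p, 29), (q, 12), (u, 7), (w, 12), (y, 17), (z, 36)}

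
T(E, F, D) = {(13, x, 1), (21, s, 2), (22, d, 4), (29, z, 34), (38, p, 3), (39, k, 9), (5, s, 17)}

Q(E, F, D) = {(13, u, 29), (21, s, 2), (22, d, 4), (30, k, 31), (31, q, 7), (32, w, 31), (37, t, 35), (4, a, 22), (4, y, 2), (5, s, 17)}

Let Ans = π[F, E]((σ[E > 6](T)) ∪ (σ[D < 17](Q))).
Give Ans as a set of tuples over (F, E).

{(d, 22), (k, 39), (p, 38), (q, 31), (s, 21), (x, 13), (y, 4), (z, 29)}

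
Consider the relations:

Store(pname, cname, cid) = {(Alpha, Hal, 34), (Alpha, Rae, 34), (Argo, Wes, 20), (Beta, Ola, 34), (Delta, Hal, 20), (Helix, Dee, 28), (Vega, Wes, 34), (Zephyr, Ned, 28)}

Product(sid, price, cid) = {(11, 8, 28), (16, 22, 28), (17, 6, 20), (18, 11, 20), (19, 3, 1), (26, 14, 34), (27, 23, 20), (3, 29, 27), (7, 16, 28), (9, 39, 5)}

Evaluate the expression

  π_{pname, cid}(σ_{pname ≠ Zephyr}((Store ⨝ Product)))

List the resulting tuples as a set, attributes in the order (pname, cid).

{(Alpha, 34), (Argo, 20), (Beta, 34), (Delta, 20), (Helix, 28), (Vega, 34)}

Joining Store and Product on cid yields {(Alpha, Hal, 34, 26, 14), (Alpha, Rae, 34, 26, 14), (Argo, Wes, 20, 17, 6), (Argo, Wes, 20, 18, 11), (Argo, Wes, 20, 27, 23), (Beta, Ola, 34, 26, 14), (Delta, Hal, 20, 17, 6), (Delta, Hal, 20, 18, 11), (Delta, Hal, 20, 27, 23), (Helix, Dee, 28, 11, 8), (Helix, Dee, 28, 16, 22), (Helix, Dee, 28, 7, 16), (Vega, Wes, 34, 26, 14), (Zephyr, Ned, 28, 11, 8), (Zephyr, Ned, 28, 16, 22), (Zephyr, Ned, 28, 7, 16)}.
σ[pname ≠ Zephyr]: keep tuples satisfying pname ≠ Zephyr → {(Alpha, Hal, 34, 26, 14), (Alpha, Rae, 34, 26, 14), (Argo, Wes, 20, 17, 6), (Argo, Wes, 20, 18, 11), (Argo, Wes, 20, 27, 23), (Beta, Ola, 34, 26, 14), (Delta, Hal, 20, 17, 6), (Delta, Hal, 20, 18, 11), (Delta, Hal, 20, 27, 23), (Helix, Dee, 28, 11, 8), (Helix, Dee, 28, 16, 22), (Helix, Dee, 28, 7, 16), (Vega, Wes, 34, 26, 14)}
π[pname, cid]: project onto (pname, cid) (7 duplicate(s) eliminated) → {(Alpha, 34), (Argo, 20), (Beta, 34), (Delta, 20), (Helix, 28), (Vega, 34)}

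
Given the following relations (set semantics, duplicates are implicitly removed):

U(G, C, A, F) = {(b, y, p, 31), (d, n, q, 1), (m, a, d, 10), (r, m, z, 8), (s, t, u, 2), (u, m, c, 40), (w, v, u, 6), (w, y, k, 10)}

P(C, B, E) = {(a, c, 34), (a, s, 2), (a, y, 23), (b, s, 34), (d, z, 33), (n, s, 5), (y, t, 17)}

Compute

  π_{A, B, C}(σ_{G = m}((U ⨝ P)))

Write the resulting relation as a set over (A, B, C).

{(d, c, a), (d, s, a), (d, y, a)}

Natural join on C: {(b, y, p, 31, t, 17), (d, n, q, 1, s, 5), (m, a, d, 10, c, 34), (m, a, d, 10, s, 2), (m, a, d, 10, y, 23), (w, y, k, 10, t, 17)}
Apply σ_{G = m}; surviving tuples: {(m, a, d, 10, c, 34), (m, a, d, 10, s, 2), (m, a, d, 10, y, 23)}
π[A, B, C]: project onto (A, B, C) → {(d, c, a), (d, s, a), (d, y, a)}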